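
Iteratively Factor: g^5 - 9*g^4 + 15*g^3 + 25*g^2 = (g)*(g^4 - 9*g^3 + 15*g^2 + 25*g) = g*(g + 1)*(g^3 - 10*g^2 + 25*g) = g^2*(g + 1)*(g^2 - 10*g + 25) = g^2*(g - 5)*(g + 1)*(g - 5)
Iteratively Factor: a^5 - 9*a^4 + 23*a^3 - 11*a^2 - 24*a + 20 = (a - 5)*(a^4 - 4*a^3 + 3*a^2 + 4*a - 4) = (a - 5)*(a - 2)*(a^3 - 2*a^2 - a + 2) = (a - 5)*(a - 2)*(a + 1)*(a^2 - 3*a + 2) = (a - 5)*(a - 2)^2*(a + 1)*(a - 1)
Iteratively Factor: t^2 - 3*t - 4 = (t + 1)*(t - 4)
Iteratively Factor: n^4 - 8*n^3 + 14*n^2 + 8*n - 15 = (n - 3)*(n^3 - 5*n^2 - n + 5) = (n - 3)*(n + 1)*(n^2 - 6*n + 5) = (n - 3)*(n - 1)*(n + 1)*(n - 5)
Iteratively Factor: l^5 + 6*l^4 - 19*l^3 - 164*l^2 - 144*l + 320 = (l + 4)*(l^4 + 2*l^3 - 27*l^2 - 56*l + 80) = (l - 5)*(l + 4)*(l^3 + 7*l^2 + 8*l - 16) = (l - 5)*(l + 4)^2*(l^2 + 3*l - 4) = (l - 5)*(l - 1)*(l + 4)^2*(l + 4)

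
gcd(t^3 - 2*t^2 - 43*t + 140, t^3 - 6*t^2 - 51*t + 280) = t^2 + 2*t - 35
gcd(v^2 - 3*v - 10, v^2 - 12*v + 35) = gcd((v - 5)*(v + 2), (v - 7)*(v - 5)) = v - 5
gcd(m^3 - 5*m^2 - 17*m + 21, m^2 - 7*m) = m - 7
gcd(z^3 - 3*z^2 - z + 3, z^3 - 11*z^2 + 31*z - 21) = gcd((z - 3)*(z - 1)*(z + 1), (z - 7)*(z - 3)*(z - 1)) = z^2 - 4*z + 3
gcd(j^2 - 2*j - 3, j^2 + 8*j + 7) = j + 1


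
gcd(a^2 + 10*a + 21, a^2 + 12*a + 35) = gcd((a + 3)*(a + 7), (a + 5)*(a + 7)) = a + 7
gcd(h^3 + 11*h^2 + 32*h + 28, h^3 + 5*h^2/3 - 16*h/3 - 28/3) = h^2 + 4*h + 4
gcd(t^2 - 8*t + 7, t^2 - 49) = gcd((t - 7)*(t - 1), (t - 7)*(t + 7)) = t - 7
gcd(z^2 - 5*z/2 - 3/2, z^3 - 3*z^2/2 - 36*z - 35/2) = z + 1/2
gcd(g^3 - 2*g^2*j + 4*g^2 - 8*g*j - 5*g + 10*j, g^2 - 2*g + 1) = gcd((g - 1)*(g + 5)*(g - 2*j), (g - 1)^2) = g - 1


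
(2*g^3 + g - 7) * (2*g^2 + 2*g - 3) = 4*g^5 + 4*g^4 - 4*g^3 - 12*g^2 - 17*g + 21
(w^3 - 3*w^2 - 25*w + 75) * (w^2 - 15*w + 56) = w^5 - 18*w^4 + 76*w^3 + 282*w^2 - 2525*w + 4200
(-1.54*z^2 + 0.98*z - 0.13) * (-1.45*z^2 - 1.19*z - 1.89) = 2.233*z^4 + 0.4116*z^3 + 1.9329*z^2 - 1.6975*z + 0.2457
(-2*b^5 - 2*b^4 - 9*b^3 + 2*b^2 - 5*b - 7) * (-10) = 20*b^5 + 20*b^4 + 90*b^3 - 20*b^2 + 50*b + 70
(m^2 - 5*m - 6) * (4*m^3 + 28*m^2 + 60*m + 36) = 4*m^5 + 8*m^4 - 104*m^3 - 432*m^2 - 540*m - 216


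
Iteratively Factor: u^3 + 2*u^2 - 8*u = (u)*(u^2 + 2*u - 8) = u*(u - 2)*(u + 4)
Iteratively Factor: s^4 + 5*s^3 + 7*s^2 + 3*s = (s + 3)*(s^3 + 2*s^2 + s) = (s + 1)*(s + 3)*(s^2 + s) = (s + 1)^2*(s + 3)*(s)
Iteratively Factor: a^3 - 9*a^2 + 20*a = (a - 5)*(a^2 - 4*a) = a*(a - 5)*(a - 4)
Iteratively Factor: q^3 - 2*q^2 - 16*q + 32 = (q - 4)*(q^2 + 2*q - 8) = (q - 4)*(q + 4)*(q - 2)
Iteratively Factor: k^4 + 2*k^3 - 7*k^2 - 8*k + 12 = (k + 2)*(k^3 - 7*k + 6) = (k - 1)*(k + 2)*(k^2 + k - 6) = (k - 1)*(k + 2)*(k + 3)*(k - 2)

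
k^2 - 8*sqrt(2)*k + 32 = (k - 4*sqrt(2))^2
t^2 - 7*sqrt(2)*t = t*(t - 7*sqrt(2))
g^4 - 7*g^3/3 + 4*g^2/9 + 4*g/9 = g*(g - 2)*(g - 2/3)*(g + 1/3)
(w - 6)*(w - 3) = w^2 - 9*w + 18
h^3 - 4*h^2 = h^2*(h - 4)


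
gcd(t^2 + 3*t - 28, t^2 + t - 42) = t + 7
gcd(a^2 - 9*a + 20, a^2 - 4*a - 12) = 1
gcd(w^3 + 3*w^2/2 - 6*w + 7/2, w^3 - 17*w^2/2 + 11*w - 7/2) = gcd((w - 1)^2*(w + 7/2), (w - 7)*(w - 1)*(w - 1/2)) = w - 1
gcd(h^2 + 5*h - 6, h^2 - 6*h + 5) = h - 1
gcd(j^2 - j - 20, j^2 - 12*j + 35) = j - 5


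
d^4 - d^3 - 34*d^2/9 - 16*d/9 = d*(d - 8/3)*(d + 2/3)*(d + 1)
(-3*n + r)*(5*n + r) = -15*n^2 + 2*n*r + r^2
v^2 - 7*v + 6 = (v - 6)*(v - 1)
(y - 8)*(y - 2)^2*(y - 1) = y^4 - 13*y^3 + 48*y^2 - 68*y + 32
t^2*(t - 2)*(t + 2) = t^4 - 4*t^2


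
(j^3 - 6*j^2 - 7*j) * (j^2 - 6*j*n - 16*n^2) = j^5 - 6*j^4*n - 6*j^4 - 16*j^3*n^2 + 36*j^3*n - 7*j^3 + 96*j^2*n^2 + 42*j^2*n + 112*j*n^2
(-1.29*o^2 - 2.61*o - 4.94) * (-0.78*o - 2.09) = 1.0062*o^3 + 4.7319*o^2 + 9.3081*o + 10.3246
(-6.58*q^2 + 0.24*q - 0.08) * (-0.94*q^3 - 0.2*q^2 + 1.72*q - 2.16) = 6.1852*q^5 + 1.0904*q^4 - 11.2904*q^3 + 14.6416*q^2 - 0.656*q + 0.1728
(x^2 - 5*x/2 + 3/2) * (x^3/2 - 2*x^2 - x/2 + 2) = x^5/2 - 13*x^4/4 + 21*x^3/4 + x^2/4 - 23*x/4 + 3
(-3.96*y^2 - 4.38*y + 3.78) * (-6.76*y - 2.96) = 26.7696*y^3 + 41.3304*y^2 - 12.588*y - 11.1888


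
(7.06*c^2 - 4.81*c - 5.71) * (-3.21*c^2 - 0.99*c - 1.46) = -22.6626*c^4 + 8.4507*c^3 + 12.7834*c^2 + 12.6755*c + 8.3366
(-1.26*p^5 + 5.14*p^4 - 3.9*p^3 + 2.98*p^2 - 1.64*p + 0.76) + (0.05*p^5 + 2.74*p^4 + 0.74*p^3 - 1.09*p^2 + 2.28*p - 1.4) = -1.21*p^5 + 7.88*p^4 - 3.16*p^3 + 1.89*p^2 + 0.64*p - 0.64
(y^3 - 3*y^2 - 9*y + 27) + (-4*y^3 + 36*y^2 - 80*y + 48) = -3*y^3 + 33*y^2 - 89*y + 75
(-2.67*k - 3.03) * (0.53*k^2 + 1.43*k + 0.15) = -1.4151*k^3 - 5.424*k^2 - 4.7334*k - 0.4545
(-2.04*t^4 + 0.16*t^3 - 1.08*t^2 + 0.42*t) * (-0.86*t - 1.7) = 1.7544*t^5 + 3.3304*t^4 + 0.6568*t^3 + 1.4748*t^2 - 0.714*t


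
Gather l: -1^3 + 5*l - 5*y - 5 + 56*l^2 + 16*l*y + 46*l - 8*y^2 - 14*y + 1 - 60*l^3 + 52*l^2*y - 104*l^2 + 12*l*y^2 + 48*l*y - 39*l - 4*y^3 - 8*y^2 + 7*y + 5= -60*l^3 + l^2*(52*y - 48) + l*(12*y^2 + 64*y + 12) - 4*y^3 - 16*y^2 - 12*y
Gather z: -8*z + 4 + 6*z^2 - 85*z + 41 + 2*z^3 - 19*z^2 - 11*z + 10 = 2*z^3 - 13*z^2 - 104*z + 55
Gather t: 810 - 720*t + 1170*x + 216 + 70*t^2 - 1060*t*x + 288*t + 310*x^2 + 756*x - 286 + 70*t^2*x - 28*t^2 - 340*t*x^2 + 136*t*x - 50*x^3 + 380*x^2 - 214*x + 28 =t^2*(70*x + 42) + t*(-340*x^2 - 924*x - 432) - 50*x^3 + 690*x^2 + 1712*x + 768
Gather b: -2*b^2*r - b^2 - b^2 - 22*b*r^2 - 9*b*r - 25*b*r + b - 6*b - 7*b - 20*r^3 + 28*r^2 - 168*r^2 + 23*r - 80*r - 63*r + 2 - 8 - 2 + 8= b^2*(-2*r - 2) + b*(-22*r^2 - 34*r - 12) - 20*r^3 - 140*r^2 - 120*r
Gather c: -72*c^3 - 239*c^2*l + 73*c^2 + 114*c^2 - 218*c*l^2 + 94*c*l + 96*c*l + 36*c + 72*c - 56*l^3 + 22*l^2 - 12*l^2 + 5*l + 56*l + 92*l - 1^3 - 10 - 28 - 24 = -72*c^3 + c^2*(187 - 239*l) + c*(-218*l^2 + 190*l + 108) - 56*l^3 + 10*l^2 + 153*l - 63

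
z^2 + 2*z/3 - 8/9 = (z - 2/3)*(z + 4/3)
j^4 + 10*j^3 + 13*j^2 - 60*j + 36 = (j - 1)^2*(j + 6)^2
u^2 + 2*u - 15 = (u - 3)*(u + 5)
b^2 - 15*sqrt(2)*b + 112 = (b - 8*sqrt(2))*(b - 7*sqrt(2))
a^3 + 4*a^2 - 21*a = a*(a - 3)*(a + 7)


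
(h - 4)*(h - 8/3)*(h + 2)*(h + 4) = h^4 - 2*h^3/3 - 64*h^2/3 + 32*h/3 + 256/3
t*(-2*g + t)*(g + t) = -2*g^2*t - g*t^2 + t^3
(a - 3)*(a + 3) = a^2 - 9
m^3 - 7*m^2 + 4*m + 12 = (m - 6)*(m - 2)*(m + 1)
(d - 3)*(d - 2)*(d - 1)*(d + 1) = d^4 - 5*d^3 + 5*d^2 + 5*d - 6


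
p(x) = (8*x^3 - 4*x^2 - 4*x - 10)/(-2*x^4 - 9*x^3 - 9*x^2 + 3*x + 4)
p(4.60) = -0.34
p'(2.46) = -0.10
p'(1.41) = -0.82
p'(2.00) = -0.22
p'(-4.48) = 3.19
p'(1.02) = -3.49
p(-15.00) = 0.38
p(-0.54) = -10.24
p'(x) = (24*x^2 - 8*x - 4)/(-2*x^4 - 9*x^3 - 9*x^2 + 3*x + 4) + (8*x^3 - 4*x^2 - 4*x - 10)*(8*x^3 + 27*x^2 + 18*x - 3)/(-2*x^4 - 9*x^3 - 9*x^2 + 3*x + 4)^2 = 2*(8*x^6 - 8*x^5 - 66*x^4 - 52*x^3 - 111*x^2 - 106*x + 7)/(4*x^8 + 36*x^7 + 117*x^6 + 150*x^5 + 11*x^4 - 126*x^3 - 63*x^2 + 24*x + 16)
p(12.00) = -0.23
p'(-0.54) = 69.65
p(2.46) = -0.30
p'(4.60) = 0.01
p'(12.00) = 0.01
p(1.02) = 0.70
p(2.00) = -0.23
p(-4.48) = 4.25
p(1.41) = 0.03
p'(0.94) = -5.53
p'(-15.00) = 0.04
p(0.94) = 1.05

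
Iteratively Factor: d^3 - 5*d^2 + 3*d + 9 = (d - 3)*(d^2 - 2*d - 3) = (d - 3)*(d + 1)*(d - 3)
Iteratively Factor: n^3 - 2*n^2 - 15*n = (n - 5)*(n^2 + 3*n) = (n - 5)*(n + 3)*(n)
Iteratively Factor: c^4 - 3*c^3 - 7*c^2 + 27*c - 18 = (c + 3)*(c^3 - 6*c^2 + 11*c - 6) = (c - 2)*(c + 3)*(c^2 - 4*c + 3) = (c - 3)*(c - 2)*(c + 3)*(c - 1)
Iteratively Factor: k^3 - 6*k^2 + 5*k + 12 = (k - 4)*(k^2 - 2*k - 3) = (k - 4)*(k + 1)*(k - 3)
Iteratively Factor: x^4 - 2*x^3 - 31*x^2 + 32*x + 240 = (x - 5)*(x^3 + 3*x^2 - 16*x - 48) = (x - 5)*(x + 4)*(x^2 - x - 12) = (x - 5)*(x + 3)*(x + 4)*(x - 4)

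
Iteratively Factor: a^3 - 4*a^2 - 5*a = (a)*(a^2 - 4*a - 5) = a*(a + 1)*(a - 5)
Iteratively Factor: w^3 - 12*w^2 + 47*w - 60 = (w - 3)*(w^2 - 9*w + 20) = (w - 5)*(w - 3)*(w - 4)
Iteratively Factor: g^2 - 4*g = (g)*(g - 4)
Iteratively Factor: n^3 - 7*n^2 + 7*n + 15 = (n - 5)*(n^2 - 2*n - 3) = (n - 5)*(n + 1)*(n - 3)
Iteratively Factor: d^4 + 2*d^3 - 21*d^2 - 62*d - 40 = (d - 5)*(d^3 + 7*d^2 + 14*d + 8) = (d - 5)*(d + 4)*(d^2 + 3*d + 2) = (d - 5)*(d + 1)*(d + 4)*(d + 2)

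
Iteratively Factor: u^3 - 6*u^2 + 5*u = (u)*(u^2 - 6*u + 5) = u*(u - 5)*(u - 1)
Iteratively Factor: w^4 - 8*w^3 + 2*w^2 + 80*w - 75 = (w - 1)*(w^3 - 7*w^2 - 5*w + 75) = (w - 5)*(w - 1)*(w^2 - 2*w - 15) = (w - 5)*(w - 1)*(w + 3)*(w - 5)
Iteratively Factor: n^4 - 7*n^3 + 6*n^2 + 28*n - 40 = (n - 5)*(n^3 - 2*n^2 - 4*n + 8) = (n - 5)*(n - 2)*(n^2 - 4) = (n - 5)*(n - 2)^2*(n + 2)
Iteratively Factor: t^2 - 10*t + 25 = (t - 5)*(t - 5)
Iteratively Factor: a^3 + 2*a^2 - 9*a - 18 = (a + 3)*(a^2 - a - 6) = (a + 2)*(a + 3)*(a - 3)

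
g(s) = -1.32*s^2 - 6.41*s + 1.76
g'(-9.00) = 17.35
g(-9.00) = -47.47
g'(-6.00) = 9.43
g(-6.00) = -7.30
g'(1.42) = -10.16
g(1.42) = -10.00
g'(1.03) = -9.13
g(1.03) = -6.24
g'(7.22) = -25.47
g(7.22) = -113.33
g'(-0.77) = -4.38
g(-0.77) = 5.91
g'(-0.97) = -3.85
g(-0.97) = 6.74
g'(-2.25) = -0.47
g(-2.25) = 9.50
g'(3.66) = -16.07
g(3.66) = -39.38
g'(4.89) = -19.32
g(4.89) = -61.15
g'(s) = -2.64*s - 6.41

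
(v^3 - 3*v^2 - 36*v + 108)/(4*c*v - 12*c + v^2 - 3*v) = (v^2 - 36)/(4*c + v)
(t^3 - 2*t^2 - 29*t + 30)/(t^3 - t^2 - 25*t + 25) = (t - 6)/(t - 5)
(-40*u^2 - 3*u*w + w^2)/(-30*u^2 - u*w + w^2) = (8*u - w)/(6*u - w)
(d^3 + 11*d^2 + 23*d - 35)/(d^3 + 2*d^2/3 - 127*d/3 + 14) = 3*(d^2 + 4*d - 5)/(3*d^2 - 19*d + 6)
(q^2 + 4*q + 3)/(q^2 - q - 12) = (q + 1)/(q - 4)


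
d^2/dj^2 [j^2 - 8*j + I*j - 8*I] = 2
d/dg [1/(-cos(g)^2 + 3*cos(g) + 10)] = (3 - 2*cos(g))*sin(g)/(sin(g)^2 + 3*cos(g) + 9)^2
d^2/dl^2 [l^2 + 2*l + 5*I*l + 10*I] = 2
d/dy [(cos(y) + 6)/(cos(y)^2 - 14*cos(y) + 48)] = (cos(y)^2 + 12*cos(y) - 132)*sin(y)/(cos(y)^2 - 14*cos(y) + 48)^2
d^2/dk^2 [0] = 0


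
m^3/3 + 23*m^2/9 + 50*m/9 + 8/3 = (m/3 + 1)*(m + 2/3)*(m + 4)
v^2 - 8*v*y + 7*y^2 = (v - 7*y)*(v - y)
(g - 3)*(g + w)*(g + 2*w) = g^3 + 3*g^2*w - 3*g^2 + 2*g*w^2 - 9*g*w - 6*w^2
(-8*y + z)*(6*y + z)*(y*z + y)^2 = -48*y^4*z^2 - 96*y^4*z - 48*y^4 - 2*y^3*z^3 - 4*y^3*z^2 - 2*y^3*z + y^2*z^4 + 2*y^2*z^3 + y^2*z^2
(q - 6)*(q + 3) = q^2 - 3*q - 18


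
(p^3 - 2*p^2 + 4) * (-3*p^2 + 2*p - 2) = -3*p^5 + 8*p^4 - 6*p^3 - 8*p^2 + 8*p - 8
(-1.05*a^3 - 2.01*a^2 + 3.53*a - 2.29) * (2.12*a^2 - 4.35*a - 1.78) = -2.226*a^5 + 0.3063*a^4 + 18.0961*a^3 - 16.6325*a^2 + 3.6781*a + 4.0762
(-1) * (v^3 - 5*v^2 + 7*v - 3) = -v^3 + 5*v^2 - 7*v + 3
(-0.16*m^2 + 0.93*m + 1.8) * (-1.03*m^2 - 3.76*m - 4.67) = 0.1648*m^4 - 0.3563*m^3 - 4.6036*m^2 - 11.1111*m - 8.406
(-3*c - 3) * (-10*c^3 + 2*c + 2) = 30*c^4 + 30*c^3 - 6*c^2 - 12*c - 6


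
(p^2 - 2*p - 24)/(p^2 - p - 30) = (p + 4)/(p + 5)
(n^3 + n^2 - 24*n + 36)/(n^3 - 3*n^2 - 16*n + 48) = (n^2 + 4*n - 12)/(n^2 - 16)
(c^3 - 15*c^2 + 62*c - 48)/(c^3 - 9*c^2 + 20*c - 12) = (c - 8)/(c - 2)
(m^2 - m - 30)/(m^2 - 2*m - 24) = (m + 5)/(m + 4)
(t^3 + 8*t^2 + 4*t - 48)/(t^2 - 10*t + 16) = (t^2 + 10*t + 24)/(t - 8)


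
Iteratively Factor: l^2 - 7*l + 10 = (l - 5)*(l - 2)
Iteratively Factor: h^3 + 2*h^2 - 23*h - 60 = (h - 5)*(h^2 + 7*h + 12) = (h - 5)*(h + 3)*(h + 4)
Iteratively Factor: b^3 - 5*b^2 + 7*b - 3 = (b - 1)*(b^2 - 4*b + 3) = (b - 3)*(b - 1)*(b - 1)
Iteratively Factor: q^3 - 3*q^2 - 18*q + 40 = (q - 2)*(q^2 - q - 20) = (q - 5)*(q - 2)*(q + 4)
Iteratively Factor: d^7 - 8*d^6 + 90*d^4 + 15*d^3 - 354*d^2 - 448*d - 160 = (d + 2)*(d^6 - 10*d^5 + 20*d^4 + 50*d^3 - 85*d^2 - 184*d - 80) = (d - 4)*(d + 2)*(d^5 - 6*d^4 - 4*d^3 + 34*d^2 + 51*d + 20) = (d - 4)^2*(d + 2)*(d^4 - 2*d^3 - 12*d^2 - 14*d - 5) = (d - 5)*(d - 4)^2*(d + 2)*(d^3 + 3*d^2 + 3*d + 1) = (d - 5)*(d - 4)^2*(d + 1)*(d + 2)*(d^2 + 2*d + 1) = (d - 5)*(d - 4)^2*(d + 1)^2*(d + 2)*(d + 1)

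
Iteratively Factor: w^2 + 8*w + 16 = (w + 4)*(w + 4)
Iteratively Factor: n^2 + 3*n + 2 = (n + 1)*(n + 2)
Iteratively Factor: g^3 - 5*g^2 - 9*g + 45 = (g + 3)*(g^2 - 8*g + 15) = (g - 5)*(g + 3)*(g - 3)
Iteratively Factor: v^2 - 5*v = (v - 5)*(v)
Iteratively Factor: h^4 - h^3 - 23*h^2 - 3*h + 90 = (h + 3)*(h^3 - 4*h^2 - 11*h + 30) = (h + 3)^2*(h^2 - 7*h + 10) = (h - 5)*(h + 3)^2*(h - 2)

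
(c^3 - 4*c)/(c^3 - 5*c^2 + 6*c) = (c + 2)/(c - 3)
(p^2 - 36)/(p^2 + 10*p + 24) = (p - 6)/(p + 4)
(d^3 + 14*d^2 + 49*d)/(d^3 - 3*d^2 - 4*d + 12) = d*(d^2 + 14*d + 49)/(d^3 - 3*d^2 - 4*d + 12)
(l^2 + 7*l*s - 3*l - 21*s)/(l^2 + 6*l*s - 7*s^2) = (3 - l)/(-l + s)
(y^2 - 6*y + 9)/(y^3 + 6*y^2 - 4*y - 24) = (y^2 - 6*y + 9)/(y^3 + 6*y^2 - 4*y - 24)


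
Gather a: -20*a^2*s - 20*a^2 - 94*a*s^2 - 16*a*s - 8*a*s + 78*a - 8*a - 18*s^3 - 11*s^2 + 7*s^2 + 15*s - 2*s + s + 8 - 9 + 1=a^2*(-20*s - 20) + a*(-94*s^2 - 24*s + 70) - 18*s^3 - 4*s^2 + 14*s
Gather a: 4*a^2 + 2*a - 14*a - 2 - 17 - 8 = 4*a^2 - 12*a - 27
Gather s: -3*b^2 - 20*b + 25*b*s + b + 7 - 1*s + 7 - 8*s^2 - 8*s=-3*b^2 - 19*b - 8*s^2 + s*(25*b - 9) + 14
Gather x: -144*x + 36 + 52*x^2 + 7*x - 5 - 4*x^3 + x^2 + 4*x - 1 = -4*x^3 + 53*x^2 - 133*x + 30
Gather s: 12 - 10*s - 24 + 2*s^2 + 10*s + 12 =2*s^2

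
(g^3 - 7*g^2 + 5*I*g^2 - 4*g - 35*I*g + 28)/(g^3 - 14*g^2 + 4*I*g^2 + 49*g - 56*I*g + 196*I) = (g + I)/(g - 7)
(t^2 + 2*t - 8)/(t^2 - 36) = (t^2 + 2*t - 8)/(t^2 - 36)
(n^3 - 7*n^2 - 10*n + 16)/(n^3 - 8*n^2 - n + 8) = (n + 2)/(n + 1)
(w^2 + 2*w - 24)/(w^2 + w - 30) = (w - 4)/(w - 5)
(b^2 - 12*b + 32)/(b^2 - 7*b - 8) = (b - 4)/(b + 1)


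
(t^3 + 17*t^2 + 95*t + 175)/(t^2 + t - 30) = (t^3 + 17*t^2 + 95*t + 175)/(t^2 + t - 30)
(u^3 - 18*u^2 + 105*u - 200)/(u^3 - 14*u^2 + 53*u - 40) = (u - 5)/(u - 1)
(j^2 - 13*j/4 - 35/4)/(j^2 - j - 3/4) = (-4*j^2 + 13*j + 35)/(-4*j^2 + 4*j + 3)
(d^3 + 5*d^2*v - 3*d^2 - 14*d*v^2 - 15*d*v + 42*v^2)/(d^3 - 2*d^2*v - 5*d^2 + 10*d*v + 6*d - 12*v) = (d + 7*v)/(d - 2)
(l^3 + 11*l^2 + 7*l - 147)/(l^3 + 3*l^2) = (l^3 + 11*l^2 + 7*l - 147)/(l^2*(l + 3))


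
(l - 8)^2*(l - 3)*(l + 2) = l^4 - 17*l^3 + 74*l^2 + 32*l - 384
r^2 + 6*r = r*(r + 6)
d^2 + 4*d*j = d*(d + 4*j)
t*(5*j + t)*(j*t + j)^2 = 5*j^3*t^3 + 10*j^3*t^2 + 5*j^3*t + j^2*t^4 + 2*j^2*t^3 + j^2*t^2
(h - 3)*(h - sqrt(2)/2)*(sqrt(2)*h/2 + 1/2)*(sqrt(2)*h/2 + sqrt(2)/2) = h^4/2 - h^3 - 7*h^2/4 + h/2 + 3/4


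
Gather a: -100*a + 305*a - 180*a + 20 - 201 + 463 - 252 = 25*a + 30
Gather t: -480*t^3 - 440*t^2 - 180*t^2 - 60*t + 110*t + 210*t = -480*t^3 - 620*t^2 + 260*t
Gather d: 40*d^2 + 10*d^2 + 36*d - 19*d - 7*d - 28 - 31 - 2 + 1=50*d^2 + 10*d - 60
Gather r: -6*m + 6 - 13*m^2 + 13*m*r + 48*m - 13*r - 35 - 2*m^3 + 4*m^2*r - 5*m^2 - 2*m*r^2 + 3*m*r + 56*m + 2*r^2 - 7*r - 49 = -2*m^3 - 18*m^2 + 98*m + r^2*(2 - 2*m) + r*(4*m^2 + 16*m - 20) - 78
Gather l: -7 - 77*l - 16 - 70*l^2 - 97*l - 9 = -70*l^2 - 174*l - 32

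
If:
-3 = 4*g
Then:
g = -3/4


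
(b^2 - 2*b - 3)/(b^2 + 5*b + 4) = (b - 3)/(b + 4)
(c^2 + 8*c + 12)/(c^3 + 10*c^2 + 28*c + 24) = 1/(c + 2)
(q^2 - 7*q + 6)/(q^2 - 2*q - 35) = (-q^2 + 7*q - 6)/(-q^2 + 2*q + 35)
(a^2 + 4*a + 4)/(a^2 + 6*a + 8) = (a + 2)/(a + 4)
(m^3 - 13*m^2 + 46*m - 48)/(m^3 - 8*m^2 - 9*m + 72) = (m - 2)/(m + 3)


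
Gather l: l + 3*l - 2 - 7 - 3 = 4*l - 12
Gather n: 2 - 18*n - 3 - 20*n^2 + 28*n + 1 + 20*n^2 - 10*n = 0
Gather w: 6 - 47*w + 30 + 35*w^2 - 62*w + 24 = 35*w^2 - 109*w + 60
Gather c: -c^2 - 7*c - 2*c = -c^2 - 9*c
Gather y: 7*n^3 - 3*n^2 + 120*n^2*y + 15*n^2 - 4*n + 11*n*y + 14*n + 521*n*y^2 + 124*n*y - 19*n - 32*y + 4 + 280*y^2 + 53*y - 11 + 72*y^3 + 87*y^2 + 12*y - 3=7*n^3 + 12*n^2 - 9*n + 72*y^3 + y^2*(521*n + 367) + y*(120*n^2 + 135*n + 33) - 10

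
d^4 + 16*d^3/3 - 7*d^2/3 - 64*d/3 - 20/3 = (d - 2)*(d + 1/3)*(d + 2)*(d + 5)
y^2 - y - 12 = (y - 4)*(y + 3)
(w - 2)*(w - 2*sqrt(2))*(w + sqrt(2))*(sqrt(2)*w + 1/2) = sqrt(2)*w^4 - 2*sqrt(2)*w^3 - 3*w^3/2 - 9*sqrt(2)*w^2/2 + 3*w^2 - 2*w + 9*sqrt(2)*w + 4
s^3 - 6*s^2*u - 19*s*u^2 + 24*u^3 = (s - 8*u)*(s - u)*(s + 3*u)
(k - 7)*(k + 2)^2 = k^3 - 3*k^2 - 24*k - 28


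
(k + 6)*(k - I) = k^2 + 6*k - I*k - 6*I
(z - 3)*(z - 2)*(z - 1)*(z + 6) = z^4 - 25*z^2 + 60*z - 36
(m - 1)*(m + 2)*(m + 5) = m^3 + 6*m^2 + 3*m - 10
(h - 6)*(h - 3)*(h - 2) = h^3 - 11*h^2 + 36*h - 36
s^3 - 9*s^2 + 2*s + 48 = (s - 8)*(s - 3)*(s + 2)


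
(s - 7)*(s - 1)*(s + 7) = s^3 - s^2 - 49*s + 49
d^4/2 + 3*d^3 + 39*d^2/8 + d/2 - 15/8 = (d/2 + 1/2)*(d - 1/2)*(d + 5/2)*(d + 3)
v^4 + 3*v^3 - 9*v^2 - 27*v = v*(v - 3)*(v + 3)^2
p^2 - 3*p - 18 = (p - 6)*(p + 3)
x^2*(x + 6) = x^3 + 6*x^2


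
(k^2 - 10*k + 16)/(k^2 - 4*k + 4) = (k - 8)/(k - 2)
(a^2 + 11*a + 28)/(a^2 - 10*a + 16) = (a^2 + 11*a + 28)/(a^2 - 10*a + 16)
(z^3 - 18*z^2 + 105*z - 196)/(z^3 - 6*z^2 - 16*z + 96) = (z^2 - 14*z + 49)/(z^2 - 2*z - 24)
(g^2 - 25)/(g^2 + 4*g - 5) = (g - 5)/(g - 1)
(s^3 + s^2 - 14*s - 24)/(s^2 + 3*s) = s - 2 - 8/s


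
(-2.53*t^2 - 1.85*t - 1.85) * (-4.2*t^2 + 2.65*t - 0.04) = 10.626*t^4 + 1.0655*t^3 + 2.9687*t^2 - 4.8285*t + 0.074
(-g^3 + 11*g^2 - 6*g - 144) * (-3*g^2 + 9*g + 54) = 3*g^5 - 42*g^4 + 63*g^3 + 972*g^2 - 1620*g - 7776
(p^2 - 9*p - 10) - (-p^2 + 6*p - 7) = 2*p^2 - 15*p - 3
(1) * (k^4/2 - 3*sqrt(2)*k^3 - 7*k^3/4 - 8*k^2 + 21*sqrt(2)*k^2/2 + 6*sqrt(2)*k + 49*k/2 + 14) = k^4/2 - 3*sqrt(2)*k^3 - 7*k^3/4 - 8*k^2 + 21*sqrt(2)*k^2/2 + 6*sqrt(2)*k + 49*k/2 + 14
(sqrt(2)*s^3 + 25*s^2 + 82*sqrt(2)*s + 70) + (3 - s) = sqrt(2)*s^3 + 25*s^2 - s + 82*sqrt(2)*s + 73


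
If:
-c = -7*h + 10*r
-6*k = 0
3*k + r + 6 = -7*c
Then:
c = -r/7 - 6/7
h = 69*r/49 - 6/49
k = 0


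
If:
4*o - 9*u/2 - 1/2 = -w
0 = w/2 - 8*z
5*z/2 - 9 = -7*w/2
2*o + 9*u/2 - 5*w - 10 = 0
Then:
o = 529/156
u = 1211/351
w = 32/13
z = 2/13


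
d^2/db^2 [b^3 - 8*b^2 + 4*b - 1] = 6*b - 16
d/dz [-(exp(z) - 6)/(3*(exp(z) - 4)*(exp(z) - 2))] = (exp(2*z) - 12*exp(z) + 28)*exp(z)/(3*(exp(4*z) - 12*exp(3*z) + 52*exp(2*z) - 96*exp(z) + 64))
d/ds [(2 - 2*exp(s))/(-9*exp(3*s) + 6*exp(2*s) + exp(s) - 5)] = 2*(-(1 - exp(s))*(-27*exp(2*s) + 12*exp(s) + 1) + 9*exp(3*s) - 6*exp(2*s) - exp(s) + 5)*exp(s)/(9*exp(3*s) - 6*exp(2*s) - exp(s) + 5)^2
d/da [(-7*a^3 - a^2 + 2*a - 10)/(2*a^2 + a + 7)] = 2*(-7*a^4 - 7*a^3 - 76*a^2 + 13*a + 12)/(4*a^4 + 4*a^3 + 29*a^2 + 14*a + 49)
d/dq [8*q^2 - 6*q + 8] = 16*q - 6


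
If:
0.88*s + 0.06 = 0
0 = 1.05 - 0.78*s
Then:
No Solution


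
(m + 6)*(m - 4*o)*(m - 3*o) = m^3 - 7*m^2*o + 6*m^2 + 12*m*o^2 - 42*m*o + 72*o^2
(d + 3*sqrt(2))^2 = d^2 + 6*sqrt(2)*d + 18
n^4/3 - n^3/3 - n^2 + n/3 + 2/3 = (n/3 + 1/3)*(n - 2)*(n - 1)*(n + 1)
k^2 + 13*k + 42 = (k + 6)*(k + 7)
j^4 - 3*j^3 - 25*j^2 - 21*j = j*(j - 7)*(j + 1)*(j + 3)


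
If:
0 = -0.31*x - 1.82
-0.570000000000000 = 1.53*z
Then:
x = -5.87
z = -0.37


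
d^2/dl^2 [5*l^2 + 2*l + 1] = 10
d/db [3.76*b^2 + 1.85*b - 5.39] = 7.52*b + 1.85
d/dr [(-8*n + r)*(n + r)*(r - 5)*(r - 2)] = -16*n^2*r + 56*n^2 - 21*n*r^2 + 98*n*r - 70*n + 4*r^3 - 21*r^2 + 20*r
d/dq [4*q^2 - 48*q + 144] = 8*q - 48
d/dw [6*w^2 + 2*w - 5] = 12*w + 2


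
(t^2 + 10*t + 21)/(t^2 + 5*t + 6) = (t + 7)/(t + 2)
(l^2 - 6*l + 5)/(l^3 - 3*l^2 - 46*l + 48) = (l - 5)/(l^2 - 2*l - 48)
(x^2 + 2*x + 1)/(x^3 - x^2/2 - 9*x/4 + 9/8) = 8*(x^2 + 2*x + 1)/(8*x^3 - 4*x^2 - 18*x + 9)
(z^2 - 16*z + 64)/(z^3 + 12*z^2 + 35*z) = (z^2 - 16*z + 64)/(z*(z^2 + 12*z + 35))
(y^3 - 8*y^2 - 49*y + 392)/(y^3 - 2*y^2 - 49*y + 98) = (y - 8)/(y - 2)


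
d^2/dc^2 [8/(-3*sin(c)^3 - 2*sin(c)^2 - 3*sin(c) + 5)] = 8*(81*sin(c)^6 + 66*sin(c)^5 - 74*sin(c)^4 + 57*sin(c)^3 - 29*sin(c)^2 - 111*sin(c) - 38)/(3*sin(c)^3 + 2*sin(c)^2 + 3*sin(c) - 5)^3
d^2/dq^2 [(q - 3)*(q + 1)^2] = 6*q - 2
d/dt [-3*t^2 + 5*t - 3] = 5 - 6*t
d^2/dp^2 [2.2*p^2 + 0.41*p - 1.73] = 4.40000000000000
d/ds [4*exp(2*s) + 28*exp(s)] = (8*exp(s) + 28)*exp(s)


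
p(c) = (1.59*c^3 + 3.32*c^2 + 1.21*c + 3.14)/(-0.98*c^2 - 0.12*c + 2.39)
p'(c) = (1.96*c + 0.12)*(1.59*c^3 + 3.32*c^2 + 1.21*c + 3.14)/(-0.98*c^2 - 0.12*c + 2.39)^2 + (4.77*c^2 + 6.64*c + 1.21)/(-0.98*c^2 - 0.12*c + 2.39)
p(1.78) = -26.68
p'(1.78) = 73.39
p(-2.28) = 0.50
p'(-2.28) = -3.58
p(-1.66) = -27.02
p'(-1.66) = -790.72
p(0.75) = 3.77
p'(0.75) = 8.50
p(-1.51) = 10.12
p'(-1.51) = -79.26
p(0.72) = 3.52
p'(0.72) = 7.72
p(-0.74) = 1.76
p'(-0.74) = -1.77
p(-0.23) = 1.28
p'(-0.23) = -0.21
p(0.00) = 1.31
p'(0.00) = 0.57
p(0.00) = 1.31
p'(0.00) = 0.57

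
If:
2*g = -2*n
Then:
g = -n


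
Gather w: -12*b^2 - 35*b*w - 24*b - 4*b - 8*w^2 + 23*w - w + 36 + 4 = -12*b^2 - 28*b - 8*w^2 + w*(22 - 35*b) + 40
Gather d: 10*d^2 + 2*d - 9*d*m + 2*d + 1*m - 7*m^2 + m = 10*d^2 + d*(4 - 9*m) - 7*m^2 + 2*m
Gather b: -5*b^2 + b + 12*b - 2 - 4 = -5*b^2 + 13*b - 6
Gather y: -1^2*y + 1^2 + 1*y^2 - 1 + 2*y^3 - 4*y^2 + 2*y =2*y^3 - 3*y^2 + y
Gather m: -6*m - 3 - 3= -6*m - 6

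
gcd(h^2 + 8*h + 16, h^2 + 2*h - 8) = h + 4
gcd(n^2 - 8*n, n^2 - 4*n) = n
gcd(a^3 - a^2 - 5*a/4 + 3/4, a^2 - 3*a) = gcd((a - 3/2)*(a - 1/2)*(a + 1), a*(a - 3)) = 1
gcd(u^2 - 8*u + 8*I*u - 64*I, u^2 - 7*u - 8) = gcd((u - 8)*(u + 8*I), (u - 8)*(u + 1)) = u - 8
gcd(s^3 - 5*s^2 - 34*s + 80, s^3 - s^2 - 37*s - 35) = s + 5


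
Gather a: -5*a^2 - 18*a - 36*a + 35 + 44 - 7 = -5*a^2 - 54*a + 72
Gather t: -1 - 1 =-2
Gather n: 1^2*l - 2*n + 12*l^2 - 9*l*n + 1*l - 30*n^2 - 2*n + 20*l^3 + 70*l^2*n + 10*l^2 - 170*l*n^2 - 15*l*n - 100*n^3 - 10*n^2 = 20*l^3 + 22*l^2 + 2*l - 100*n^3 + n^2*(-170*l - 40) + n*(70*l^2 - 24*l - 4)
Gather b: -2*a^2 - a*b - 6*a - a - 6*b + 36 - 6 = -2*a^2 - 7*a + b*(-a - 6) + 30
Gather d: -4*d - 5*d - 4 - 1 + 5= -9*d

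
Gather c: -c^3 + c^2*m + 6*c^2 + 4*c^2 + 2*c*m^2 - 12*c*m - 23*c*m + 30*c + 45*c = -c^3 + c^2*(m + 10) + c*(2*m^2 - 35*m + 75)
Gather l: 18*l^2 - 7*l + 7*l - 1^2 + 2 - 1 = 18*l^2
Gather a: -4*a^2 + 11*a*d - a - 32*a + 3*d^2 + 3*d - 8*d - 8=-4*a^2 + a*(11*d - 33) + 3*d^2 - 5*d - 8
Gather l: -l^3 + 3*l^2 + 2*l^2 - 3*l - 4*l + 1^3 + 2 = -l^3 + 5*l^2 - 7*l + 3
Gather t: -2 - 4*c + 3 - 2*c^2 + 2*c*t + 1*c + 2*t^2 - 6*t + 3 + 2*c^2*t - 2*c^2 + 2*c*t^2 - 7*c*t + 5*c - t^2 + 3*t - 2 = -4*c^2 + 2*c + t^2*(2*c + 1) + t*(2*c^2 - 5*c - 3) + 2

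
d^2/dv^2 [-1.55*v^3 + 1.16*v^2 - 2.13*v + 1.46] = 2.32 - 9.3*v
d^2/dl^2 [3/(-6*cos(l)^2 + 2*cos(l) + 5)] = 6*(-72*sin(l)^4 + 98*sin(l)^2 - 35*cos(l)/2 + 9*cos(3*l)/2 + 8)/(6*sin(l)^2 + 2*cos(l) - 1)^3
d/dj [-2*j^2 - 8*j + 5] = -4*j - 8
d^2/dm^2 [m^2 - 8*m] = 2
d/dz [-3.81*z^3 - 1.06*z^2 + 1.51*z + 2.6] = -11.43*z^2 - 2.12*z + 1.51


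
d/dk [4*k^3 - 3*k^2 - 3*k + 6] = 12*k^2 - 6*k - 3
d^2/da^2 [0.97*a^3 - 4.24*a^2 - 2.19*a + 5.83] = 5.82*a - 8.48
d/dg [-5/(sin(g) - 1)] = 5*cos(g)/(sin(g) - 1)^2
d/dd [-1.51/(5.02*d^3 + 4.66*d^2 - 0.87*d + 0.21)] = (22.7406*d^2 + 14.0732*d - 1.3137)/(5.02*d^3 + 4.66*d^2 - 0.87*d + 0.21)^2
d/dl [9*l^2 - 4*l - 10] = 18*l - 4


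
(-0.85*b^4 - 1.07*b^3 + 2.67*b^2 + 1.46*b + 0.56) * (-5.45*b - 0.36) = 4.6325*b^5 + 6.1375*b^4 - 14.1663*b^3 - 8.9182*b^2 - 3.5776*b - 0.2016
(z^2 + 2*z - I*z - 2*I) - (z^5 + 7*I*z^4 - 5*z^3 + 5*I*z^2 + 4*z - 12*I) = -z^5 - 7*I*z^4 + 5*z^3 + z^2 - 5*I*z^2 - 2*z - I*z + 10*I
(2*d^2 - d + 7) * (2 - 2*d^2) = -4*d^4 + 2*d^3 - 10*d^2 - 2*d + 14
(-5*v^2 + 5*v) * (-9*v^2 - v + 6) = 45*v^4 - 40*v^3 - 35*v^2 + 30*v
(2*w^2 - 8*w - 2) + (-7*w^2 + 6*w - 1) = -5*w^2 - 2*w - 3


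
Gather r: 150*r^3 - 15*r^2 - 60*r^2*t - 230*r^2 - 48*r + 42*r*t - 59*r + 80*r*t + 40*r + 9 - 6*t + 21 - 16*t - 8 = 150*r^3 + r^2*(-60*t - 245) + r*(122*t - 67) - 22*t + 22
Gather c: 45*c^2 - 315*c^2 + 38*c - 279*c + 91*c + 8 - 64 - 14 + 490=-270*c^2 - 150*c + 420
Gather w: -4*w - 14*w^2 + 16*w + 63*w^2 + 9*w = 49*w^2 + 21*w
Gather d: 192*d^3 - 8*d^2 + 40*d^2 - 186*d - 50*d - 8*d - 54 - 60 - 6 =192*d^3 + 32*d^2 - 244*d - 120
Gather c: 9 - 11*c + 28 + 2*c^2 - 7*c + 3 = 2*c^2 - 18*c + 40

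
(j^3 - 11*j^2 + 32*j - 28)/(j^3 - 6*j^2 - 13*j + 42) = (j - 2)/(j + 3)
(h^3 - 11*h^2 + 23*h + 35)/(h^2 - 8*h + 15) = (h^2 - 6*h - 7)/(h - 3)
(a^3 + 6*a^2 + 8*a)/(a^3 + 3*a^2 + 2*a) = (a + 4)/(a + 1)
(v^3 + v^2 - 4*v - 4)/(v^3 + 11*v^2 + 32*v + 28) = (v^2 - v - 2)/(v^2 + 9*v + 14)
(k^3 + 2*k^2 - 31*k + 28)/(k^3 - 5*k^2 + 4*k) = (k + 7)/k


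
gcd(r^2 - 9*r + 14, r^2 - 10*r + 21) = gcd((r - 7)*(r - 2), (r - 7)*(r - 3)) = r - 7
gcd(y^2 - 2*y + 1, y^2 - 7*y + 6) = y - 1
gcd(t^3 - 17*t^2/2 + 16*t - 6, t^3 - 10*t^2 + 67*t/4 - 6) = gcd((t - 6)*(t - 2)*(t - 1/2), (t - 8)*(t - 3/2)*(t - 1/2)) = t - 1/2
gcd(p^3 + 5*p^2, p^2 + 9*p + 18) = 1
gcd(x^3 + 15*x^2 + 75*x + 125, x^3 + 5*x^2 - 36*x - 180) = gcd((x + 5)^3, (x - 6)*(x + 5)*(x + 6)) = x + 5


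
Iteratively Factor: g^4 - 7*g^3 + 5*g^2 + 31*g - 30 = (g - 5)*(g^3 - 2*g^2 - 5*g + 6) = (g - 5)*(g - 1)*(g^2 - g - 6) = (g - 5)*(g - 1)*(g + 2)*(g - 3)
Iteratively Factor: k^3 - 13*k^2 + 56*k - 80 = (k - 5)*(k^2 - 8*k + 16) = (k - 5)*(k - 4)*(k - 4)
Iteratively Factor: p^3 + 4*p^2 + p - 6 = (p + 3)*(p^2 + p - 2) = (p - 1)*(p + 3)*(p + 2)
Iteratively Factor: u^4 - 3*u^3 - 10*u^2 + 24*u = (u)*(u^3 - 3*u^2 - 10*u + 24) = u*(u - 4)*(u^2 + u - 6) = u*(u - 4)*(u + 3)*(u - 2)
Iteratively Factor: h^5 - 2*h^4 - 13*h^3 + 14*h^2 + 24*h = (h + 3)*(h^4 - 5*h^3 + 2*h^2 + 8*h) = (h - 2)*(h + 3)*(h^3 - 3*h^2 - 4*h) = (h - 4)*(h - 2)*(h + 3)*(h^2 + h) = h*(h - 4)*(h - 2)*(h + 3)*(h + 1)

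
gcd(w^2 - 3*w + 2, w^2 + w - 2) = w - 1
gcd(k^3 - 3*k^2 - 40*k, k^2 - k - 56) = k - 8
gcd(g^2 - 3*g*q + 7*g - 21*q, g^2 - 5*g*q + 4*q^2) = 1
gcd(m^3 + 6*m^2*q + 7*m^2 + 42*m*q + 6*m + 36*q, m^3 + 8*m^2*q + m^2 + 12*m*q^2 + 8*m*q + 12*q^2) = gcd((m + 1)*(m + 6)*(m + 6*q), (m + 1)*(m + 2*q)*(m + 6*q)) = m^2 + 6*m*q + m + 6*q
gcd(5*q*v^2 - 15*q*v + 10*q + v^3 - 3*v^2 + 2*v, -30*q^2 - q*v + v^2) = 5*q + v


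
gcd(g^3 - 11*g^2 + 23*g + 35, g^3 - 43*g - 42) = g^2 - 6*g - 7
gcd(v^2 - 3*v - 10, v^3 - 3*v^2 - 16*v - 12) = v + 2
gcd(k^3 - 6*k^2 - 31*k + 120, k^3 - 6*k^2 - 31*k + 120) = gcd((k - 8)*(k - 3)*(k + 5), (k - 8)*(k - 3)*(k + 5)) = k^3 - 6*k^2 - 31*k + 120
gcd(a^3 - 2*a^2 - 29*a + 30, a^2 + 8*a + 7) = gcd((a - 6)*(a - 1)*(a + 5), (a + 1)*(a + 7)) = 1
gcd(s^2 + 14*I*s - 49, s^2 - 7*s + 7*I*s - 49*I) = s + 7*I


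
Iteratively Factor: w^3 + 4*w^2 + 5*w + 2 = (w + 1)*(w^2 + 3*w + 2) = (w + 1)*(w + 2)*(w + 1)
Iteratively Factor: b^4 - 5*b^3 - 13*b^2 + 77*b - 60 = (b - 3)*(b^3 - 2*b^2 - 19*b + 20) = (b - 5)*(b - 3)*(b^2 + 3*b - 4) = (b - 5)*(b - 3)*(b + 4)*(b - 1)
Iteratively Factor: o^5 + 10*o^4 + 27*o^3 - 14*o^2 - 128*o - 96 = (o - 2)*(o^4 + 12*o^3 + 51*o^2 + 88*o + 48) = (o - 2)*(o + 4)*(o^3 + 8*o^2 + 19*o + 12) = (o - 2)*(o + 1)*(o + 4)*(o^2 + 7*o + 12) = (o - 2)*(o + 1)*(o + 4)^2*(o + 3)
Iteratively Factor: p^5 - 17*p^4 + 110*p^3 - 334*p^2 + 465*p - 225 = (p - 5)*(p^4 - 12*p^3 + 50*p^2 - 84*p + 45) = (p - 5)^2*(p^3 - 7*p^2 + 15*p - 9) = (p - 5)^2*(p - 3)*(p^2 - 4*p + 3) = (p - 5)^2*(p - 3)^2*(p - 1)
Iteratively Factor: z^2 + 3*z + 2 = (z + 2)*(z + 1)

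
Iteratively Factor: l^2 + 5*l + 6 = (l + 2)*(l + 3)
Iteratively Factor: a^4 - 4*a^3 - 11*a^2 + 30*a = (a)*(a^3 - 4*a^2 - 11*a + 30) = a*(a - 5)*(a^2 + a - 6) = a*(a - 5)*(a - 2)*(a + 3)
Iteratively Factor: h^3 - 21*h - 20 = (h + 4)*(h^2 - 4*h - 5) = (h - 5)*(h + 4)*(h + 1)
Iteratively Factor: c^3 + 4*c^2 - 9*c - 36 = (c - 3)*(c^2 + 7*c + 12) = (c - 3)*(c + 3)*(c + 4)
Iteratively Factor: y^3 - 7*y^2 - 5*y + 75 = (y + 3)*(y^2 - 10*y + 25) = (y - 5)*(y + 3)*(y - 5)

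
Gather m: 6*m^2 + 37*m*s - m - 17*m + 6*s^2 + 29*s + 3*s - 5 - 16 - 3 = 6*m^2 + m*(37*s - 18) + 6*s^2 + 32*s - 24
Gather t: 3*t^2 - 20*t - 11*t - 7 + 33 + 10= 3*t^2 - 31*t + 36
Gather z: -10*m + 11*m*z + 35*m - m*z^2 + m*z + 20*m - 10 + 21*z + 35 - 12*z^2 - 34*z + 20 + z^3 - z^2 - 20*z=45*m + z^3 + z^2*(-m - 13) + z*(12*m - 33) + 45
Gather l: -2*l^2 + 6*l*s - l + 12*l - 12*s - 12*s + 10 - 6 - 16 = -2*l^2 + l*(6*s + 11) - 24*s - 12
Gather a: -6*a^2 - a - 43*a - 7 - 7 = -6*a^2 - 44*a - 14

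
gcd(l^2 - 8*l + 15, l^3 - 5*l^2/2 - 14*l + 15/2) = l - 5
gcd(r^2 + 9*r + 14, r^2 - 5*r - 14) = r + 2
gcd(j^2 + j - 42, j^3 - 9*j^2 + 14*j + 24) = j - 6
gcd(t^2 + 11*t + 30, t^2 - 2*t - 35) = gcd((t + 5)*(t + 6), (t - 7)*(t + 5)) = t + 5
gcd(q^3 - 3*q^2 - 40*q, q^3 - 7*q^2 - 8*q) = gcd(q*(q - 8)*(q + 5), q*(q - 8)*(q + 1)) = q^2 - 8*q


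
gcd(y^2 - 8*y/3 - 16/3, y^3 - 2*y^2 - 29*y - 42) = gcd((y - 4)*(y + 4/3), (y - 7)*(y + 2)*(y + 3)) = 1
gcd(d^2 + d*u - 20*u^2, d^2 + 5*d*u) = d + 5*u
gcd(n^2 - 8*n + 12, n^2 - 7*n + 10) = n - 2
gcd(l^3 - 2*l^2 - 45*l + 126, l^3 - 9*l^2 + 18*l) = l^2 - 9*l + 18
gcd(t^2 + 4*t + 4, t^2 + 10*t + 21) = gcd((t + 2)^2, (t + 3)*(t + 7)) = 1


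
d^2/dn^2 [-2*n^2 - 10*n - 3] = -4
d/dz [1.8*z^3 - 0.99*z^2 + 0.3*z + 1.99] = 5.4*z^2 - 1.98*z + 0.3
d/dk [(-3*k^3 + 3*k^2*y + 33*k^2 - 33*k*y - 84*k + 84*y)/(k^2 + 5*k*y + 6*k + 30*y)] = 3*((2*k + 5*y + 6)*(k^3 - k^2*y - 11*k^2 + 11*k*y + 28*k - 28*y) + (k^2 + 5*k*y + 6*k + 30*y)*(-3*k^2 + 2*k*y + 22*k - 11*y - 28))/(k^2 + 5*k*y + 6*k + 30*y)^2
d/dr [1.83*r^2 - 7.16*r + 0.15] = 3.66*r - 7.16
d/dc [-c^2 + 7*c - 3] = 7 - 2*c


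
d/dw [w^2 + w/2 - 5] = 2*w + 1/2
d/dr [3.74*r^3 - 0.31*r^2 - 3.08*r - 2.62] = 11.22*r^2 - 0.62*r - 3.08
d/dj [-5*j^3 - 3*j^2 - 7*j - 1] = -15*j^2 - 6*j - 7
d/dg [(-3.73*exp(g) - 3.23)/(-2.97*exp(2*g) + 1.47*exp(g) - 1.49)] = (-11.0781*exp(2*g) - 19.1862*exp(g) + 10.3058)*exp(g)/(8.8209*exp(4*g) - 8.7318*exp(3*g) + 11.0115*exp(2*g) - 4.3806*exp(g) + 2.2201)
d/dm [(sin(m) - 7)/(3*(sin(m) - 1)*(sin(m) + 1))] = (14*sin(m) + cos(m)^2 - 2)/(3*cos(m)^3)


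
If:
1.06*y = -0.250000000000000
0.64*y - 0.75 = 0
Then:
No Solution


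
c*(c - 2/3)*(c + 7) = c^3 + 19*c^2/3 - 14*c/3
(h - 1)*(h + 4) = h^2 + 3*h - 4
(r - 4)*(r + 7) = r^2 + 3*r - 28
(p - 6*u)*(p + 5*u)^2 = p^3 + 4*p^2*u - 35*p*u^2 - 150*u^3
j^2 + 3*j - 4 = (j - 1)*(j + 4)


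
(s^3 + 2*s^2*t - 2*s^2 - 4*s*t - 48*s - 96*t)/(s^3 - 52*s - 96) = (s + 2*t)/(s + 2)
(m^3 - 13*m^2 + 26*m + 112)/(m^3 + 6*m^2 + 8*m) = (m^2 - 15*m + 56)/(m*(m + 4))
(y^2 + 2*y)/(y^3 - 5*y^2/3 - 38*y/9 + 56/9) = 9*y/(9*y^2 - 33*y + 28)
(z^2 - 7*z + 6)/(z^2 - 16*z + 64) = (z^2 - 7*z + 6)/(z^2 - 16*z + 64)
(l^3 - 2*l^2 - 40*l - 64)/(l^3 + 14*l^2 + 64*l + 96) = (l^2 - 6*l - 16)/(l^2 + 10*l + 24)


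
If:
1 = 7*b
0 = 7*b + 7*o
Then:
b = 1/7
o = -1/7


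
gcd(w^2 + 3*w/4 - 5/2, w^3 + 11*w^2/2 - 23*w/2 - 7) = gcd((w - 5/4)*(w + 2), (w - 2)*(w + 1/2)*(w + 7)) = 1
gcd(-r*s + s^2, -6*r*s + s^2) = s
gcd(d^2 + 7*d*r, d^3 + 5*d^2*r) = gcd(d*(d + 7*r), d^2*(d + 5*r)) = d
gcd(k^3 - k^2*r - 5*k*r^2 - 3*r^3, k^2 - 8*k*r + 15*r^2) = -k + 3*r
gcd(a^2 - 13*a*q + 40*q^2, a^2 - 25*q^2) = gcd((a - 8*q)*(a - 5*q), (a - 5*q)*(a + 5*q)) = -a + 5*q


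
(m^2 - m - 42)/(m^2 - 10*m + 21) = (m + 6)/(m - 3)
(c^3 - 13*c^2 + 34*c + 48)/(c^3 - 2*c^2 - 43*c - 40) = (c - 6)/(c + 5)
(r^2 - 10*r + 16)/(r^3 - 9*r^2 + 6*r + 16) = 1/(r + 1)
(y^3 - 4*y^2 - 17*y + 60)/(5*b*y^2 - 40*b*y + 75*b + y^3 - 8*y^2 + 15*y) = (y + 4)/(5*b + y)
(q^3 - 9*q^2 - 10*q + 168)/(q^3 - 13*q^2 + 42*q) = (q + 4)/q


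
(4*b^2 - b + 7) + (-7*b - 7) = 4*b^2 - 8*b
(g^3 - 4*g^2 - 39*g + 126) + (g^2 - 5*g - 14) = g^3 - 3*g^2 - 44*g + 112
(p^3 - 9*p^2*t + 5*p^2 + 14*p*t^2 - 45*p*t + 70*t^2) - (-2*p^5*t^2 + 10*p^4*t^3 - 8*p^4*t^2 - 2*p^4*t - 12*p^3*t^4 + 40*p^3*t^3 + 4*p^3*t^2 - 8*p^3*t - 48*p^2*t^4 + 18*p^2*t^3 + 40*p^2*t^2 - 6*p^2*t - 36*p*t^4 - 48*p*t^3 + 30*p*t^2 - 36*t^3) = 2*p^5*t^2 - 10*p^4*t^3 + 8*p^4*t^2 + 2*p^4*t + 12*p^3*t^4 - 40*p^3*t^3 - 4*p^3*t^2 + 8*p^3*t + p^3 + 48*p^2*t^4 - 18*p^2*t^3 - 40*p^2*t^2 - 3*p^2*t + 5*p^2 + 36*p*t^4 + 48*p*t^3 - 16*p*t^2 - 45*p*t + 36*t^3 + 70*t^2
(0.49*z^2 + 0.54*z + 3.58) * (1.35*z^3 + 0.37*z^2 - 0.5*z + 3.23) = 0.6615*z^5 + 0.9103*z^4 + 4.7878*z^3 + 2.6373*z^2 - 0.0457999999999998*z + 11.5634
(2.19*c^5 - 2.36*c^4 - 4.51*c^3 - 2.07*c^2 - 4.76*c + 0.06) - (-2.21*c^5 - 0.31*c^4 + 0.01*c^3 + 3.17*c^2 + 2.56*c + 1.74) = 4.4*c^5 - 2.05*c^4 - 4.52*c^3 - 5.24*c^2 - 7.32*c - 1.68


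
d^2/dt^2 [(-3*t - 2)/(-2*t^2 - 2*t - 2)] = ((2*t + 1)^2*(3*t + 2) - (9*t + 5)*(t^2 + t + 1))/(t^2 + t + 1)^3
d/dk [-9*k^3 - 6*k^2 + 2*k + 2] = -27*k^2 - 12*k + 2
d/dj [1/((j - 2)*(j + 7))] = (-2*j - 5)/(j^4 + 10*j^3 - 3*j^2 - 140*j + 196)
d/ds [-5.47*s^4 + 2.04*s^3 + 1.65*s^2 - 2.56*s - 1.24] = -21.88*s^3 + 6.12*s^2 + 3.3*s - 2.56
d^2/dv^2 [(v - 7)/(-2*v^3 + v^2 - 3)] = 2*(-4*v^2*(v - 7)*(3*v - 1)^2 + (6*v^2 - 2*v + (v - 7)*(6*v - 1))*(2*v^3 - v^2 + 3))/(2*v^3 - v^2 + 3)^3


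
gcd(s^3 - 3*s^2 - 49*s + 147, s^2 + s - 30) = 1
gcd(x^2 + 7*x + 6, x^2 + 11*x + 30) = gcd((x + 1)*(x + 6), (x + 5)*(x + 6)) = x + 6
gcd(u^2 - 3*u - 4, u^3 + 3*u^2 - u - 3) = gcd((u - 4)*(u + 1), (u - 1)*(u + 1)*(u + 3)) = u + 1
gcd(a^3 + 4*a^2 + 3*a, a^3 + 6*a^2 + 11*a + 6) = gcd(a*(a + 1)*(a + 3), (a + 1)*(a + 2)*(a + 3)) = a^2 + 4*a + 3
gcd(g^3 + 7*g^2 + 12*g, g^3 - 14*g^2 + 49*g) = g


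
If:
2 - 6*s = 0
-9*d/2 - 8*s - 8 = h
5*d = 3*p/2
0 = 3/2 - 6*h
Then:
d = -131/54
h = 1/4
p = -655/81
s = 1/3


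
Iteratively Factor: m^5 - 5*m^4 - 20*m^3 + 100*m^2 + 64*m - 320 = (m + 4)*(m^4 - 9*m^3 + 16*m^2 + 36*m - 80) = (m - 4)*(m + 4)*(m^3 - 5*m^2 - 4*m + 20) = (m - 4)*(m - 2)*(m + 4)*(m^2 - 3*m - 10) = (m - 5)*(m - 4)*(m - 2)*(m + 4)*(m + 2)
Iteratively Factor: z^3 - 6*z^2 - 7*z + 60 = (z - 5)*(z^2 - z - 12) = (z - 5)*(z - 4)*(z + 3)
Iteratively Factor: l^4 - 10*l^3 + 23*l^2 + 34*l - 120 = (l - 5)*(l^3 - 5*l^2 - 2*l + 24) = (l - 5)*(l - 3)*(l^2 - 2*l - 8) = (l - 5)*(l - 3)*(l + 2)*(l - 4)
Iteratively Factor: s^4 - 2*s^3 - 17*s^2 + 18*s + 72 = (s - 4)*(s^3 + 2*s^2 - 9*s - 18) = (s - 4)*(s + 2)*(s^2 - 9) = (s - 4)*(s - 3)*(s + 2)*(s + 3)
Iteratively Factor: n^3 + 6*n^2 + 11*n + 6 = (n + 2)*(n^2 + 4*n + 3) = (n + 1)*(n + 2)*(n + 3)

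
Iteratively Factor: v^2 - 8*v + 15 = (v - 3)*(v - 5)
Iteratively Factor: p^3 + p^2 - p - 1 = (p - 1)*(p^2 + 2*p + 1) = (p - 1)*(p + 1)*(p + 1)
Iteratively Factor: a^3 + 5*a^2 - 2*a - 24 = (a + 4)*(a^2 + a - 6) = (a + 3)*(a + 4)*(a - 2)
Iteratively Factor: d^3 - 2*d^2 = (d)*(d^2 - 2*d) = d^2*(d - 2)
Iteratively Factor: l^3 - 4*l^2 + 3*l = (l - 3)*(l^2 - l) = l*(l - 3)*(l - 1)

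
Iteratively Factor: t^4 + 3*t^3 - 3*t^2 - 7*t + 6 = (t + 3)*(t^3 - 3*t + 2) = (t + 2)*(t + 3)*(t^2 - 2*t + 1) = (t - 1)*(t + 2)*(t + 3)*(t - 1)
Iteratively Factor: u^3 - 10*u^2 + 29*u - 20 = (u - 4)*(u^2 - 6*u + 5) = (u - 4)*(u - 1)*(u - 5)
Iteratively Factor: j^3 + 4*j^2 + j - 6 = (j + 2)*(j^2 + 2*j - 3) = (j - 1)*(j + 2)*(j + 3)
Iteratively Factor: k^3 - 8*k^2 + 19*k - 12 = (k - 4)*(k^2 - 4*k + 3) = (k - 4)*(k - 3)*(k - 1)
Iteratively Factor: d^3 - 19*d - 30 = (d - 5)*(d^2 + 5*d + 6) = (d - 5)*(d + 3)*(d + 2)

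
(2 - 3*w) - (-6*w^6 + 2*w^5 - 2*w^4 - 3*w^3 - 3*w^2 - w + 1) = 6*w^6 - 2*w^5 + 2*w^4 + 3*w^3 + 3*w^2 - 2*w + 1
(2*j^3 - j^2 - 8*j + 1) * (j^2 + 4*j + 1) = 2*j^5 + 7*j^4 - 10*j^3 - 32*j^2 - 4*j + 1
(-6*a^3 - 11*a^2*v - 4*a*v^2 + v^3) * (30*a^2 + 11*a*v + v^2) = -180*a^5 - 396*a^4*v - 247*a^3*v^2 - 25*a^2*v^3 + 7*a*v^4 + v^5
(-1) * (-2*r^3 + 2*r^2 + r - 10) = 2*r^3 - 2*r^2 - r + 10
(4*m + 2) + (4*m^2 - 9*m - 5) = 4*m^2 - 5*m - 3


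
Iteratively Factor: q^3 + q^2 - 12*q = (q + 4)*(q^2 - 3*q) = (q - 3)*(q + 4)*(q)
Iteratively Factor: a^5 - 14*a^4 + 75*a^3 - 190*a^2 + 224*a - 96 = (a - 4)*(a^4 - 10*a^3 + 35*a^2 - 50*a + 24) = (a - 4)*(a - 2)*(a^3 - 8*a^2 + 19*a - 12) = (a - 4)^2*(a - 2)*(a^2 - 4*a + 3) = (a - 4)^2*(a - 3)*(a - 2)*(a - 1)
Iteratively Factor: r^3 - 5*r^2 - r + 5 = (r - 1)*(r^2 - 4*r - 5) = (r - 1)*(r + 1)*(r - 5)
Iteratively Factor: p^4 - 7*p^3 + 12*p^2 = (p)*(p^3 - 7*p^2 + 12*p) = p^2*(p^2 - 7*p + 12) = p^2*(p - 3)*(p - 4)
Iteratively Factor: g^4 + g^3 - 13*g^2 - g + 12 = (g + 4)*(g^3 - 3*g^2 - g + 3) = (g + 1)*(g + 4)*(g^2 - 4*g + 3) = (g - 3)*(g + 1)*(g + 4)*(g - 1)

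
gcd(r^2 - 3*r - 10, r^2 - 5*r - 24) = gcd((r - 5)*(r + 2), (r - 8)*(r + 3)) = 1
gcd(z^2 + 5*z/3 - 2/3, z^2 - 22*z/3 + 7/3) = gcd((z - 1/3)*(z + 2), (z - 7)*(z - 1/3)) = z - 1/3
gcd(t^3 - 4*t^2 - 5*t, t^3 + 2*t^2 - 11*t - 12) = t + 1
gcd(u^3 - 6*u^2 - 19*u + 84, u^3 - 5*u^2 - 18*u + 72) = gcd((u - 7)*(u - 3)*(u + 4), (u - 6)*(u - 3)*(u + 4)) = u^2 + u - 12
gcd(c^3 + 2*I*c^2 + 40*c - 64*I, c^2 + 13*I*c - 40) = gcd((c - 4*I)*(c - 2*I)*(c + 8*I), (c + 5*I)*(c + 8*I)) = c + 8*I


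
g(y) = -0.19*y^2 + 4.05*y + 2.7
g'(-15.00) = 9.75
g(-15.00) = -100.80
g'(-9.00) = 7.47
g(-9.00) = -49.14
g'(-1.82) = 4.74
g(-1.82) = -5.30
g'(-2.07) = 4.84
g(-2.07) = -6.50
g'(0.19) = 3.98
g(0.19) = 3.46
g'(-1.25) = 4.52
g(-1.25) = -2.66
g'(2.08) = 3.26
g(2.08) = 10.30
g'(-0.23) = 4.14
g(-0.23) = 1.76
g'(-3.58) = 5.41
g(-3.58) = -14.23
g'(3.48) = 2.73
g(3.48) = 14.49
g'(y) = 4.05 - 0.38*y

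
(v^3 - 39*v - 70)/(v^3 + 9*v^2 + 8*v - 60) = (v^2 - 5*v - 14)/(v^2 + 4*v - 12)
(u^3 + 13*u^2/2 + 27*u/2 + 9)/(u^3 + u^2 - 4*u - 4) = (u^2 + 9*u/2 + 9/2)/(u^2 - u - 2)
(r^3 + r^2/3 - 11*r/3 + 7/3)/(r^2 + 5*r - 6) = (3*r^2 + 4*r - 7)/(3*(r + 6))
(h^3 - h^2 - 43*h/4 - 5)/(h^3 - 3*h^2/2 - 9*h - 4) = (h + 5/2)/(h + 2)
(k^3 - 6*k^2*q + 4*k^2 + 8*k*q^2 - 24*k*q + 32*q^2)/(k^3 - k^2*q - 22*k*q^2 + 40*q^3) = (k + 4)/(k + 5*q)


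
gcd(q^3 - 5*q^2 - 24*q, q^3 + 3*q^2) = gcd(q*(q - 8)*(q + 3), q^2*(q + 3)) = q^2 + 3*q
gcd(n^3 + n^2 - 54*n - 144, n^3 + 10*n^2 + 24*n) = n + 6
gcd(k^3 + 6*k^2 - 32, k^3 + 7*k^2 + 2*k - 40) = k^2 + 2*k - 8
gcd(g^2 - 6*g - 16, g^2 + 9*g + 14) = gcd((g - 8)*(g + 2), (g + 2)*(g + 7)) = g + 2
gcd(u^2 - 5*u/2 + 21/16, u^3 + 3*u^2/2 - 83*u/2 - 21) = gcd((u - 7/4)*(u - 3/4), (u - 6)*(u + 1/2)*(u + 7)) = 1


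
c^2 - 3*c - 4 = (c - 4)*(c + 1)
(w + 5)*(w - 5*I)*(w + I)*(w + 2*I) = w^4 + 5*w^3 - 2*I*w^3 + 13*w^2 - 10*I*w^2 + 65*w + 10*I*w + 50*I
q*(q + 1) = q^2 + q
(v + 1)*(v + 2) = v^2 + 3*v + 2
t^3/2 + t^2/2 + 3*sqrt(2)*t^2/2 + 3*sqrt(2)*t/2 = t*(t/2 + 1/2)*(t + 3*sqrt(2))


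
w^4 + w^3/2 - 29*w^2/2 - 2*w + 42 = (w - 3)*(w - 2)*(w + 2)*(w + 7/2)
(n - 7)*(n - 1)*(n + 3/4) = n^3 - 29*n^2/4 + n + 21/4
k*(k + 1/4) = k^2 + k/4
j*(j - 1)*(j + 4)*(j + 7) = j^4 + 10*j^3 + 17*j^2 - 28*j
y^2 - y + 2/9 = (y - 2/3)*(y - 1/3)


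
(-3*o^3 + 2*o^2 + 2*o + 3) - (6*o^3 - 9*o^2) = -9*o^3 + 11*o^2 + 2*o + 3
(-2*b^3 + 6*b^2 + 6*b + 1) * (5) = -10*b^3 + 30*b^2 + 30*b + 5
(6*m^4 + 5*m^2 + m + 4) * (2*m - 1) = 12*m^5 - 6*m^4 + 10*m^3 - 3*m^2 + 7*m - 4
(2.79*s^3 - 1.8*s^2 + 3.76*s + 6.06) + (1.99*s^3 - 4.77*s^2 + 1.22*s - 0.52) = 4.78*s^3 - 6.57*s^2 + 4.98*s + 5.54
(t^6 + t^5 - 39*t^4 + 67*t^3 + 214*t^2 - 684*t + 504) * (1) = t^6 + t^5 - 39*t^4 + 67*t^3 + 214*t^2 - 684*t + 504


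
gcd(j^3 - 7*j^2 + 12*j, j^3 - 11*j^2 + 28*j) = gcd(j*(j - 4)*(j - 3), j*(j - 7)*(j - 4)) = j^2 - 4*j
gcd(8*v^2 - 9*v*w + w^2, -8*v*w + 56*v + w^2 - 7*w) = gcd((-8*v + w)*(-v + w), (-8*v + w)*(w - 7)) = 8*v - w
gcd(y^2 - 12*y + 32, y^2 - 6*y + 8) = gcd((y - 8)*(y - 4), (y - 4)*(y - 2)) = y - 4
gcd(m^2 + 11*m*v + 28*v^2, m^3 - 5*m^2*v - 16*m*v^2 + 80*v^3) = m + 4*v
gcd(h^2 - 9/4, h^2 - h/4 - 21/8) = h + 3/2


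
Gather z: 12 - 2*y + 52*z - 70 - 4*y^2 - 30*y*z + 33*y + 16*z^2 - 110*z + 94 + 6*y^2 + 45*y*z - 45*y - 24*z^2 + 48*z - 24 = 2*y^2 - 14*y - 8*z^2 + z*(15*y - 10) + 12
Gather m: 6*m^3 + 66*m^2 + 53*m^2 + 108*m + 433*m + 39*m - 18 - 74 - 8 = 6*m^3 + 119*m^2 + 580*m - 100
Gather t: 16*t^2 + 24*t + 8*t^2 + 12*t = 24*t^2 + 36*t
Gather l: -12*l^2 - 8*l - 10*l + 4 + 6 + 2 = -12*l^2 - 18*l + 12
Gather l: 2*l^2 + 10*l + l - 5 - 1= 2*l^2 + 11*l - 6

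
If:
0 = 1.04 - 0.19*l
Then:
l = 5.47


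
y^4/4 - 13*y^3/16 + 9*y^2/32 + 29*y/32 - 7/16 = (y/4 + 1/4)*(y - 2)*(y - 7/4)*(y - 1/2)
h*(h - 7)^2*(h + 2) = h^4 - 12*h^3 + 21*h^2 + 98*h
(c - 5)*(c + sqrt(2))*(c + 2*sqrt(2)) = c^3 - 5*c^2 + 3*sqrt(2)*c^2 - 15*sqrt(2)*c + 4*c - 20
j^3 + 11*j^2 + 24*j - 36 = (j - 1)*(j + 6)^2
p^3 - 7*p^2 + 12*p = p*(p - 4)*(p - 3)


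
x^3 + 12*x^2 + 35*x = x*(x + 5)*(x + 7)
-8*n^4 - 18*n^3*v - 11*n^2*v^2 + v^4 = (-4*n + v)*(n + v)^2*(2*n + v)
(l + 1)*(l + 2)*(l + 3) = l^3 + 6*l^2 + 11*l + 6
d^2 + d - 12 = (d - 3)*(d + 4)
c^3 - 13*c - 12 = (c - 4)*(c + 1)*(c + 3)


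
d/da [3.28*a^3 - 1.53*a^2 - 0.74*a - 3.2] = 9.84*a^2 - 3.06*a - 0.74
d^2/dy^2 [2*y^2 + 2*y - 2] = 4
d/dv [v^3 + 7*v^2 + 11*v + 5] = 3*v^2 + 14*v + 11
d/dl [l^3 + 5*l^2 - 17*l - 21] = 3*l^2 + 10*l - 17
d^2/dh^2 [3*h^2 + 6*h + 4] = 6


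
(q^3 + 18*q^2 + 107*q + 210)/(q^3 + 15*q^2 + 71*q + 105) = (q + 6)/(q + 3)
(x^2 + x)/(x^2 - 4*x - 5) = x/(x - 5)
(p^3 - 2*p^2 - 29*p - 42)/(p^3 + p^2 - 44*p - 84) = (p + 3)/(p + 6)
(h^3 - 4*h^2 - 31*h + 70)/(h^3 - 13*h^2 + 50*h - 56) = (h + 5)/(h - 4)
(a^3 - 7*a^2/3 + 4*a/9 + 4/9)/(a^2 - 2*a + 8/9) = (3*a^2 - 5*a - 2)/(3*a - 4)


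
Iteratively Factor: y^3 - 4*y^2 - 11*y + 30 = (y + 3)*(y^2 - 7*y + 10) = (y - 5)*(y + 3)*(y - 2)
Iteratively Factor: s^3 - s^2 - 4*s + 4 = (s - 1)*(s^2 - 4) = (s - 2)*(s - 1)*(s + 2)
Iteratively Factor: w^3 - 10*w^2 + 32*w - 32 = (w - 2)*(w^2 - 8*w + 16) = (w - 4)*(w - 2)*(w - 4)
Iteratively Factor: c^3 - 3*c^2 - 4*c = (c)*(c^2 - 3*c - 4) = c*(c + 1)*(c - 4)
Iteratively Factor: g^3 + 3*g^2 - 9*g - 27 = (g - 3)*(g^2 + 6*g + 9) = (g - 3)*(g + 3)*(g + 3)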